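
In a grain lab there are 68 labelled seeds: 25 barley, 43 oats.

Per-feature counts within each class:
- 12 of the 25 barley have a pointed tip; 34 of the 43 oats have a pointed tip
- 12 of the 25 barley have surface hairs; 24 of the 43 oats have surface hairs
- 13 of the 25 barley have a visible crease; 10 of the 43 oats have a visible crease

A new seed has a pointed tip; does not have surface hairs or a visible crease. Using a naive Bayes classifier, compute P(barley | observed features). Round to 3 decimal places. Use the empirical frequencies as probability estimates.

barley: (25/68) × (12/25) × (13/25) × (12/25) ≈ 0.0440471
oats: (43/68) × (34/43) × (19/43) × (33/43) ≈ 0.169551
P(barley | x) = 0.0440471 / 0.2135981 ≈ 0.206

0.206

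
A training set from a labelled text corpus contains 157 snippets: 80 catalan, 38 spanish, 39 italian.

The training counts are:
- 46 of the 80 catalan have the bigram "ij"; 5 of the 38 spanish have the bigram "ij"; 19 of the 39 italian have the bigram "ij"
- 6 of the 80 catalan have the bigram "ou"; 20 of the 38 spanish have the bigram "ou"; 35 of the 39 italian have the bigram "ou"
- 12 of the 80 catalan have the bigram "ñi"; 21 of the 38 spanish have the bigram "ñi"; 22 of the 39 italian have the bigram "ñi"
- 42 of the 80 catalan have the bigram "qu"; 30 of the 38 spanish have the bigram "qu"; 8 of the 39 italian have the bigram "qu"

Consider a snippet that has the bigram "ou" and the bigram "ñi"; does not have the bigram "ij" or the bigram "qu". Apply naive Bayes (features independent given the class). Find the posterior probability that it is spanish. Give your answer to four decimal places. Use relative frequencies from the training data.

0.1971

catalan: (80/157) × (34/80) × (6/80) × (12/80) × (38/80) ≈ 0.00115725
spanish: (38/157) × (33/38) × (20/38) × (21/38) × (8/38) ≈ 0.0128707
italian: (39/157) × (20/39) × (35/39) × (22/39) × (31/39) ≈ 0.0512612
P(spanish | x) = 0.0128707 / 0.06528915 ≈ 0.1971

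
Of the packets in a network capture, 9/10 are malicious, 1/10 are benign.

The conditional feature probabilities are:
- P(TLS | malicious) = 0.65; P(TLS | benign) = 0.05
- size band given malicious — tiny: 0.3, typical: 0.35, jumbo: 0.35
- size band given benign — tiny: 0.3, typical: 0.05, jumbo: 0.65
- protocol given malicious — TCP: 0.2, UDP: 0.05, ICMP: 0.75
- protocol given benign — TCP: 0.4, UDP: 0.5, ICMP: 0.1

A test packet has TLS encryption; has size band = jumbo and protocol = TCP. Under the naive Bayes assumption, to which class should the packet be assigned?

malicious: 0.9 × 0.65 × 0.35 × 0.2 = 0.04095
benign: 0.1 × 0.05 × 0.65 × 0.4 = 0.0013
Highest score → malicious.

malicious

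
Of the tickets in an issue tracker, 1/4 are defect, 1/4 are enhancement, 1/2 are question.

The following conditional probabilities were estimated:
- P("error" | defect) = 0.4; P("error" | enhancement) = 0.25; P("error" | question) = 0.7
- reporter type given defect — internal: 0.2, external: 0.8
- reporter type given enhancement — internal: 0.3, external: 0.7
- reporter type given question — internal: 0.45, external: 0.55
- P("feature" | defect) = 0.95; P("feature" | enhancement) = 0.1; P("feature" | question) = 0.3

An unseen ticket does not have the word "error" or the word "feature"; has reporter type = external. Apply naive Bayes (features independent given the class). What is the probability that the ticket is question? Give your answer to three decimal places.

0.318

defect: 0.25 × (1−0.4) × 0.8 × (1−0.95) = 0.006
enhancement: 0.25 × (1−0.25) × 0.7 × (1−0.1) = 0.118125
question: 0.5 × (1−0.7) × 0.55 × (1−0.3) = 0.05775
P(question | x) = 0.05775 / 0.181875 ≈ 0.318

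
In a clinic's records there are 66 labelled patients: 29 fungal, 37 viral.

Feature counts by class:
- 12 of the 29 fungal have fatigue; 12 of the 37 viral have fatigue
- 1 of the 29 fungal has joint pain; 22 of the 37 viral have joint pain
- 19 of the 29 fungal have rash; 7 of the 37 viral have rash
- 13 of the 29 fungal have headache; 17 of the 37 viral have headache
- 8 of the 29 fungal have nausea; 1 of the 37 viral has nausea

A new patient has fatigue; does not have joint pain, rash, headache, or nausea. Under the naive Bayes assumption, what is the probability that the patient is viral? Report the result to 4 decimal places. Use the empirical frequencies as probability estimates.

0.5652

fungal: (29/66) × (12/29) × (28/29) × (10/29) × (16/29) × (21/29) ≈ 0.0241848
viral: (37/66) × (12/37) × (15/37) × (30/37) × (20/37) × (36/37) ≈ 0.0314322
P(viral | x) = 0.0314322 / 0.055617 ≈ 0.5652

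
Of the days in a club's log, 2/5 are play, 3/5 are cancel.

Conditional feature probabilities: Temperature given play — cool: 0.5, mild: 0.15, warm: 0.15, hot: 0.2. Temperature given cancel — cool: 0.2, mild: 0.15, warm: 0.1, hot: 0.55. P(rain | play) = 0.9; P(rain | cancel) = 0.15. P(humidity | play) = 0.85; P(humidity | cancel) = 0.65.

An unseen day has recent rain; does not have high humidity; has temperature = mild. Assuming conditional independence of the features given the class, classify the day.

play

play: 0.4 × 0.15 × 0.9 × (1−0.85) = 0.0081
cancel: 0.6 × 0.15 × 0.15 × (1−0.65) = 0.004725
Highest score → play.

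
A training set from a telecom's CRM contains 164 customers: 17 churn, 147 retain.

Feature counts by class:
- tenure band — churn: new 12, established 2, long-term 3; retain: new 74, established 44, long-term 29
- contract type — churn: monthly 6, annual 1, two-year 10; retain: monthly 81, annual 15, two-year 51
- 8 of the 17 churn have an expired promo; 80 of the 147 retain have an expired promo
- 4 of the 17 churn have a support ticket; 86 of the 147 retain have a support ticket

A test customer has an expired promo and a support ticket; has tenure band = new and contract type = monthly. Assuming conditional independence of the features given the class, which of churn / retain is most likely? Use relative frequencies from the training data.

retain

churn: (17/164) × (12/17) × (6/17) × (8/17) × (4/17) ≈ 0.00285951
retain: (147/164) × (74/147) × (81/147) × (80/147) × (86/147) ≈ 0.0791606
Highest score → retain.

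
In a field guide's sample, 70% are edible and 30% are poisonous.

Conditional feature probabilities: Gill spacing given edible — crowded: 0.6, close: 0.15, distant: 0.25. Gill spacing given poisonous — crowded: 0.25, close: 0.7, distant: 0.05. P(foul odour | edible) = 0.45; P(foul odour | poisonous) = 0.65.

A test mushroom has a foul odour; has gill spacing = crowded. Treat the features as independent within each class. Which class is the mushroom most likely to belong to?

edible

edible: 0.7 × 0.6 × 0.45 = 0.189
poisonous: 0.3 × 0.25 × 0.65 = 0.04875
Highest score → edible.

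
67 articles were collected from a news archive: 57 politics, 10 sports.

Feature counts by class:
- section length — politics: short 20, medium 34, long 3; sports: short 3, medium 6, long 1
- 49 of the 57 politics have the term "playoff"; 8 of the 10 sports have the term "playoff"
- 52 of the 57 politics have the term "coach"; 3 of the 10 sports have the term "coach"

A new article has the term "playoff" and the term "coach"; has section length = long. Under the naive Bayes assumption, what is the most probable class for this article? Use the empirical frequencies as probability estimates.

politics

politics: (57/67) × (3/57) × (49/57) × (52/57) ≈ 0.0351153
sports: (10/67) × (1/10) × (8/10) × (3/10) ≈ 0.00358209
Highest score → politics.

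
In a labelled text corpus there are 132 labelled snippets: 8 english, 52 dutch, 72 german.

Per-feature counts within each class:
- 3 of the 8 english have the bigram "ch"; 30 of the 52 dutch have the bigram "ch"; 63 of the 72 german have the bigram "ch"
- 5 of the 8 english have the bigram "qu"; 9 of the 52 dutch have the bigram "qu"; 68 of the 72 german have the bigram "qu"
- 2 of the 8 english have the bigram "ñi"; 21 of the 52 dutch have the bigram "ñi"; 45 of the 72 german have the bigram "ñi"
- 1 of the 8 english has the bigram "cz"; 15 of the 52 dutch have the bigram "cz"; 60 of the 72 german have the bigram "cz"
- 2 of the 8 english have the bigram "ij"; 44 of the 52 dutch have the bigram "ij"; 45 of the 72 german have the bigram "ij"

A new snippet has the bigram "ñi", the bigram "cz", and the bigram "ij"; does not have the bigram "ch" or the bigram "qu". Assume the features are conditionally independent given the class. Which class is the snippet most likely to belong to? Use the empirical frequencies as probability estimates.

english: (8/132) × (5/8) × (3/8) × (2/8) × (1/8) × (2/8) ≈ 0.000110973
dutch: (52/132) × (22/52) × (43/52) × (21/52) × (15/52) × (44/52) ≈ 0.0135852
german: (72/132) × (9/72) × (4/72) × (45/72) × (60/72) × (45/72) ≈ 0.00123303
Highest score → dutch.

dutch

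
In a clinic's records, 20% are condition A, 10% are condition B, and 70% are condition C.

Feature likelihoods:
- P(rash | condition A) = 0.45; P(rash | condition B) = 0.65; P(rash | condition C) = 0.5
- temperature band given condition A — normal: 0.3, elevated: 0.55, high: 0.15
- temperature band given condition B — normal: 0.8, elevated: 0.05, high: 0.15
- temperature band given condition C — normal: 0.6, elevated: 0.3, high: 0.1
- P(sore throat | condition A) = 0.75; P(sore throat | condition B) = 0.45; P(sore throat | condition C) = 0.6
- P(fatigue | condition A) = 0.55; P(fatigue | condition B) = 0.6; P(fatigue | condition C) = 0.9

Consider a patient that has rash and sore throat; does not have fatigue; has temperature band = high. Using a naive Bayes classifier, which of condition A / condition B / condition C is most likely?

condition A

condition A: 0.2 × 0.45 × 0.15 × 0.75 × (1−0.55) = 0.00455625
condition B: 0.1 × 0.65 × 0.15 × 0.45 × (1−0.6) = 0.001755
condition C: 0.7 × 0.5 × 0.1 × 0.6 × (1−0.9) = 0.0021
Highest score → condition A.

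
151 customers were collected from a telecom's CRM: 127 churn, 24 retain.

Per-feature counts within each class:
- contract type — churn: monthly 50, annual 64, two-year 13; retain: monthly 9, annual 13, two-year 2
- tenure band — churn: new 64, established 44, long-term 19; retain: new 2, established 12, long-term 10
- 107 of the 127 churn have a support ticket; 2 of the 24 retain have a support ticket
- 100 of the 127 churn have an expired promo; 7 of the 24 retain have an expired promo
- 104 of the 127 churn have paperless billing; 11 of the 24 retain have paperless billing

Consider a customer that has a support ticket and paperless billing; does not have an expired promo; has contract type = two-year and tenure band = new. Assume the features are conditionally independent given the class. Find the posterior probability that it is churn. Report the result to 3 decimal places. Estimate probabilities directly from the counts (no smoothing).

churn: (127/151) × (13/127) × (64/127) × (107/127) × (27/127) × (104/127) ≈ 0.00636374
retain: (24/151) × (2/24) × (2/24) × (2/24) × (17/24) × (11/24) ≈ 0.0000298614
P(churn | x) = 0.00636374 / 0.0063936014 ≈ 0.995

0.995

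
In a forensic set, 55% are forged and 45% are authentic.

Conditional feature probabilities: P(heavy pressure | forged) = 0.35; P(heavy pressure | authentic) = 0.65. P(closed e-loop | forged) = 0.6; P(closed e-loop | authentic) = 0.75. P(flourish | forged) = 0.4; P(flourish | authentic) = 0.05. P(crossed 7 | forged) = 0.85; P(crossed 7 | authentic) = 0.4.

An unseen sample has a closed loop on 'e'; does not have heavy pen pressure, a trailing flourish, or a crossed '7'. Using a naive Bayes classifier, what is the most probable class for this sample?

forged: 0.55 × (1−0.35) × 0.6 × (1−0.4) × (1−0.85) = 0.019305
authentic: 0.45 × (1−0.65) × 0.75 × (1−0.05) × (1−0.4) = 0.06733125
Highest score → authentic.

authentic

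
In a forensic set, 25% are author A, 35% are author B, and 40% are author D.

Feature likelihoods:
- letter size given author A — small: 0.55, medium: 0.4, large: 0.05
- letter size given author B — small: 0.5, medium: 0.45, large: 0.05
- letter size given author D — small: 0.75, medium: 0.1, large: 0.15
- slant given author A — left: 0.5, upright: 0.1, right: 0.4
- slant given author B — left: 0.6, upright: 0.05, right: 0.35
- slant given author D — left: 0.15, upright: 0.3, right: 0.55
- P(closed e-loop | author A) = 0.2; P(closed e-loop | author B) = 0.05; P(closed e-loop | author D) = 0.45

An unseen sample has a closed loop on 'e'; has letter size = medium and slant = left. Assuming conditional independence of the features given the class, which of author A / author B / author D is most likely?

author A: 0.25 × 0.4 × 0.5 × 0.2 = 0.01
author B: 0.35 × 0.45 × 0.6 × 0.05 = 0.004725
author D: 0.4 × 0.1 × 0.15 × 0.45 = 0.0027
Highest score → author A.

author A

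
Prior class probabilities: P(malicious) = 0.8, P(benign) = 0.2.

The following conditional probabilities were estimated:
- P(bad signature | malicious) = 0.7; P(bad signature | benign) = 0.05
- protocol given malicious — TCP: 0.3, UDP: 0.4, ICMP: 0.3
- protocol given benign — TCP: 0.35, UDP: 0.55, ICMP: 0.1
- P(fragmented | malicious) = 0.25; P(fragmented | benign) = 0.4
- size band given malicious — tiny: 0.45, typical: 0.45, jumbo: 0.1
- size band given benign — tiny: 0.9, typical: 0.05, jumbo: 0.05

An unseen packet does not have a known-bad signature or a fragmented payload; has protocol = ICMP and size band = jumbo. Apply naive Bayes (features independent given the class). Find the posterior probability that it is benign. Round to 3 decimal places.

0.095

malicious: 0.8 × (1−0.7) × 0.3 × (1−0.25) × 0.1 = 0.0054
benign: 0.2 × (1−0.05) × 0.1 × (1−0.4) × 0.05 = 0.00057
P(benign | x) = 0.00057 / 0.00597 ≈ 0.095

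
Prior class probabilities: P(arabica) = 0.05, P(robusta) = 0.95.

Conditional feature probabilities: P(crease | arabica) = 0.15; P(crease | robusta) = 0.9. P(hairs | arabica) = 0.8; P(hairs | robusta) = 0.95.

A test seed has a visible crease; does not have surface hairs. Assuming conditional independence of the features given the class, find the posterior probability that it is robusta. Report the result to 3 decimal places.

arabica: 0.05 × 0.15 × (1−0.8) = 0.0015
robusta: 0.95 × 0.9 × (1−0.95) = 0.04275
P(robusta | x) = 0.04275 / 0.04425 ≈ 0.966

0.966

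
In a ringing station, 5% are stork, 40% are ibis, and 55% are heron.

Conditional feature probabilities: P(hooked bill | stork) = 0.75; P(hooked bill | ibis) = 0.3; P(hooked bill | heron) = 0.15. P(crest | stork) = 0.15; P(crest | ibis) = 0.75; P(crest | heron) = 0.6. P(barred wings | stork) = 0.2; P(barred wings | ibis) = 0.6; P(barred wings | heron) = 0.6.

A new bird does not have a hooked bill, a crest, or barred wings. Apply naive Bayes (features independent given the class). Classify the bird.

stork: 0.05 × (1−0.75) × (1−0.15) × (1−0.2) = 0.0085
ibis: 0.4 × (1−0.3) × (1−0.75) × (1−0.6) = 0.028
heron: 0.55 × (1−0.15) × (1−0.6) × (1−0.6) = 0.0748
Highest score → heron.

heron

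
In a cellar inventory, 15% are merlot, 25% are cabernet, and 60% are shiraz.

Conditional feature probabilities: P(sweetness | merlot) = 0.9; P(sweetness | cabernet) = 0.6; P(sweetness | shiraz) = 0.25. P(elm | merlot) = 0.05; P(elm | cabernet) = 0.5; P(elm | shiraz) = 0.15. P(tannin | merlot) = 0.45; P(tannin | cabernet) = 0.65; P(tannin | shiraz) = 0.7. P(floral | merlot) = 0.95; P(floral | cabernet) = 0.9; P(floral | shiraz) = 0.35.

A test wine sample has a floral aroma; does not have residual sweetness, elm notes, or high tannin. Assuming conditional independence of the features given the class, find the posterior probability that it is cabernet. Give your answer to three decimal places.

0.249

merlot: 0.15 × (1−0.9) × (1−0.05) × (1−0.45) × 0.95 = 0.007445625
cabernet: 0.25 × (1−0.6) × (1−0.5) × (1−0.65) × 0.9 = 0.01575
shiraz: 0.6 × (1−0.25) × (1−0.15) × (1−0.7) × 0.35 = 0.0401625
P(cabernet | x) = 0.01575 / 0.063358125 ≈ 0.249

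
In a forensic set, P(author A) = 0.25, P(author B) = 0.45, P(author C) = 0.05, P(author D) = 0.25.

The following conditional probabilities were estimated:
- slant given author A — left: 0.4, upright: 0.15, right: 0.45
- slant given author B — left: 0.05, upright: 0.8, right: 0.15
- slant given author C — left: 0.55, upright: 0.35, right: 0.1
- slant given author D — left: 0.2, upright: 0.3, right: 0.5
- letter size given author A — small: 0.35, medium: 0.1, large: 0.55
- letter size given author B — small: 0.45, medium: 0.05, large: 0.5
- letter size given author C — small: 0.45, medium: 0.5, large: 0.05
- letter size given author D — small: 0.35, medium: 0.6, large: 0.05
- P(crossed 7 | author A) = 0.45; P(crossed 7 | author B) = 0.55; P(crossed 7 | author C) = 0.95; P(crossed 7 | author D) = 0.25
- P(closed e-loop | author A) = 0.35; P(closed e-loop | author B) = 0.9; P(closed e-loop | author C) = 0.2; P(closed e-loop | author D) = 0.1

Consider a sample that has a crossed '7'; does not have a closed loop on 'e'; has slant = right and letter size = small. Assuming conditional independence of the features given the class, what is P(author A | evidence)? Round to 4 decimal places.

author A: 0.25 × 0.45 × 0.35 × 0.45 × (1−0.35) = 0.0115171875
author B: 0.45 × 0.15 × 0.45 × 0.55 × (1−0.9) = 0.001670625
author C: 0.05 × 0.1 × 0.45 × 0.95 × (1−0.2) = 0.00171
author D: 0.25 × 0.5 × 0.35 × 0.25 × (1−0.1) = 0.00984375
P(author A | x) = 0.0115171875 / 0.0247415625 ≈ 0.4655

0.4655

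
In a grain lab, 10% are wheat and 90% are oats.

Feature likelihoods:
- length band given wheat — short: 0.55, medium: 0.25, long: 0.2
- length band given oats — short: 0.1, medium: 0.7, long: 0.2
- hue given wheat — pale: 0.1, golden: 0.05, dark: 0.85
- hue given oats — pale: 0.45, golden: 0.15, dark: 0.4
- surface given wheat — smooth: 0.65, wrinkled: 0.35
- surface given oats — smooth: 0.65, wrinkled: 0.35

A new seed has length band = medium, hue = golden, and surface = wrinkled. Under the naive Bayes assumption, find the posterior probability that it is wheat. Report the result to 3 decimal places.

0.013

wheat: 0.1 × 0.25 × 0.05 × 0.35 = 0.0004375
oats: 0.9 × 0.7 × 0.15 × 0.35 = 0.033075
P(wheat | x) = 0.0004375 / 0.0335125 ≈ 0.013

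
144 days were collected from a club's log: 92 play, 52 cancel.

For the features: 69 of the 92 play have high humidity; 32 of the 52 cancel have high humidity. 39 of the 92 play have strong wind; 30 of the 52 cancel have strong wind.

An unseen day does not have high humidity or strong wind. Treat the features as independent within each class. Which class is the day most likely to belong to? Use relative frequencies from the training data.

play: (92/144) × (23/92) × (53/92) ≈ 0.0920139
cancel: (52/144) × (20/52) × (22/52) ≈ 0.0587607
Highest score → play.

play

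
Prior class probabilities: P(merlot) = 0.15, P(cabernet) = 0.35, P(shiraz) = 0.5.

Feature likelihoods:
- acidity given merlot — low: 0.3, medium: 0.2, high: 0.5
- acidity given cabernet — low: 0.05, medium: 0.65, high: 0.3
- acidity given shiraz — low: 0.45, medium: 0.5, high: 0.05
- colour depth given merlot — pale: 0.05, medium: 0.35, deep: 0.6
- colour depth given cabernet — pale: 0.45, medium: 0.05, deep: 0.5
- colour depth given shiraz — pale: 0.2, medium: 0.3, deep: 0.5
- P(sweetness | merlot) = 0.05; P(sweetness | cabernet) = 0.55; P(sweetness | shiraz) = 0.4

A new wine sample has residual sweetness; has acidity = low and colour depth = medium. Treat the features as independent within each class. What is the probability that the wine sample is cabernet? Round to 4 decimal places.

merlot: 0.15 × 0.3 × 0.35 × 0.05 = 0.0007875
cabernet: 0.35 × 0.05 × 0.05 × 0.55 = 0.00048125
shiraz: 0.5 × 0.45 × 0.3 × 0.4 = 0.027
P(cabernet | x) = 0.00048125 / 0.02826875 ≈ 0.0170

0.0170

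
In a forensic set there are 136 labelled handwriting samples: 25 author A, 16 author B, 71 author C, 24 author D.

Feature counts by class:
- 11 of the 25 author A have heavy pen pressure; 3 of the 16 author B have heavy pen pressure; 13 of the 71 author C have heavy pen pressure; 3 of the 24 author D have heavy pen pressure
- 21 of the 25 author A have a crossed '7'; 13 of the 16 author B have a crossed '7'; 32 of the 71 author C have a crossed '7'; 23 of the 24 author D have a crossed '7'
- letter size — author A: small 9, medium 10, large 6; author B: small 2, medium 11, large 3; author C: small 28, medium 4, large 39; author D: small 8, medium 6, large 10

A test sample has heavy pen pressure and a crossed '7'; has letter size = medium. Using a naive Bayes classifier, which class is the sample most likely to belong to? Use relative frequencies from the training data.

author A

author A: (25/136) × (11/25) × (21/25) × (10/25) ≈ 0.0271765
author B: (16/136) × (3/16) × (13/16) × (11/16) ≈ 0.0123219
author C: (71/136) × (13/71) × (32/71) × (4/71) ≈ 0.00242716
author D: (24/136) × (3/24) × (23/24) × (6/24) ≈ 0.00528493
Highest score → author A.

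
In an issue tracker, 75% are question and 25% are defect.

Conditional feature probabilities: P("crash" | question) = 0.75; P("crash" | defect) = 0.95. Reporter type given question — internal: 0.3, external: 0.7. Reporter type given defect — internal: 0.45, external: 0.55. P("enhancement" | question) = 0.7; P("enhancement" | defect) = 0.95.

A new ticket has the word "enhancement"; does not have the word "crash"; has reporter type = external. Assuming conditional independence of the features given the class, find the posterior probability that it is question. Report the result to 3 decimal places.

question: 0.75 × (1−0.75) × 0.7 × 0.7 = 0.091875
defect: 0.25 × (1−0.95) × 0.55 × 0.95 = 0.00653125
P(question | x) = 0.091875 / 0.09840625 ≈ 0.934

0.934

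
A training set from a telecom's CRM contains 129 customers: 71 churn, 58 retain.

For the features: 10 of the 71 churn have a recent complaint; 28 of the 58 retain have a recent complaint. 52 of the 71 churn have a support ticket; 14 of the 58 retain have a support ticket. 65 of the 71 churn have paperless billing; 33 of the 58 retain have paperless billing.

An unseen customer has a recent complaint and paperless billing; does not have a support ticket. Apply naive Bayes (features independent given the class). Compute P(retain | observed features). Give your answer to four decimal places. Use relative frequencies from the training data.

churn: (71/129) × (10/71) × (19/71) × (65/71) ≈ 0.0189916
retain: (58/129) × (28/58) × (44/58) × (33/58) ≈ 0.0936869
P(retain | x) = 0.0936869 / 0.1126785 ≈ 0.8315

0.8315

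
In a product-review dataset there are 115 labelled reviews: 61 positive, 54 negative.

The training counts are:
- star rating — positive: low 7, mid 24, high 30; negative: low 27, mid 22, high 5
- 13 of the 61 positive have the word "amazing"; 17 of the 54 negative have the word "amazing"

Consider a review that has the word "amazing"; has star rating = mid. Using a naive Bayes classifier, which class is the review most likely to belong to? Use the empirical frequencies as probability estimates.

negative

positive: (61/115) × (24/61) × (13/61) ≈ 0.0444761
negative: (54/115) × (22/54) × (17/54) ≈ 0.0602254
Highest score → negative.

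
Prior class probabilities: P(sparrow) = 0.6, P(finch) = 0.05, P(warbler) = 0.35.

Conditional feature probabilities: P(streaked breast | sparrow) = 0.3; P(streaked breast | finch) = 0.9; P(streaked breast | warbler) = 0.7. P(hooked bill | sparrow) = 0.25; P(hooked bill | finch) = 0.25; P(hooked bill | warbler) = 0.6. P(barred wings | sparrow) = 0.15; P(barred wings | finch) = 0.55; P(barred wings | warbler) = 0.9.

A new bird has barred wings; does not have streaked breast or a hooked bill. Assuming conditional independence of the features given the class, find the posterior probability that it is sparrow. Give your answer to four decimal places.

sparrow: 0.6 × (1−0.3) × (1−0.25) × 0.15 = 0.04725
finch: 0.05 × (1−0.9) × (1−0.25) × 0.55 = 0.0020625
warbler: 0.35 × (1−0.7) × (1−0.6) × 0.9 = 0.0378
P(sparrow | x) = 0.04725 / 0.0871125 ≈ 0.5424

0.5424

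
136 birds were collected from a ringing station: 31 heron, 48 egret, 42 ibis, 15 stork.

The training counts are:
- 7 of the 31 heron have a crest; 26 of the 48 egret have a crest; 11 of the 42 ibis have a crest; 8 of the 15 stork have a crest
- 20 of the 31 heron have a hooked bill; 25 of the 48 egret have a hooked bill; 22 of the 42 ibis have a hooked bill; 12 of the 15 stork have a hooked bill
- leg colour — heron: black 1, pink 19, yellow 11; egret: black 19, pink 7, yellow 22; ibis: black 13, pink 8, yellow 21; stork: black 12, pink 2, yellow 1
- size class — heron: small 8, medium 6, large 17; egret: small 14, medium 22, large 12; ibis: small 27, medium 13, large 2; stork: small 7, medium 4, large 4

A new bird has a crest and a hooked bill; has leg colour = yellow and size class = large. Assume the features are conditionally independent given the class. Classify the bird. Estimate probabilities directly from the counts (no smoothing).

heron: (31/136) × (7/31) × (20/31) × (11/31) × (17/31) ≈ 0.00646168
egret: (48/136) × (26/48) × (25/48) × (22/48) × (12/48) ≈ 0.0114092
ibis: (42/136) × (11/42) × (22/42) × (21/42) × (2/42) ≈ 0.00100874
stork: (15/136) × (8/15) × (12/15) × (1/15) × (4/15) ≈ 0.000836601
Highest score → egret.

egret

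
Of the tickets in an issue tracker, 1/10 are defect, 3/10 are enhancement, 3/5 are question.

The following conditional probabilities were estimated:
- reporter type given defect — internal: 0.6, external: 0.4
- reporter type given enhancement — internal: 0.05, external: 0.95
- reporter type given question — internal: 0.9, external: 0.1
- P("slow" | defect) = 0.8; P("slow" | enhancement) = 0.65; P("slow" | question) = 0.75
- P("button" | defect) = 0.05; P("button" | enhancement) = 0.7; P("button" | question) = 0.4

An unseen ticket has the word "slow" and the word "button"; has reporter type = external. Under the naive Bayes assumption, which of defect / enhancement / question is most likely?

enhancement

defect: 0.1 × 0.4 × 0.8 × 0.05 = 0.0016
enhancement: 0.3 × 0.95 × 0.65 × 0.7 = 0.129675
question: 0.6 × 0.1 × 0.75 × 0.4 = 0.018
Highest score → enhancement.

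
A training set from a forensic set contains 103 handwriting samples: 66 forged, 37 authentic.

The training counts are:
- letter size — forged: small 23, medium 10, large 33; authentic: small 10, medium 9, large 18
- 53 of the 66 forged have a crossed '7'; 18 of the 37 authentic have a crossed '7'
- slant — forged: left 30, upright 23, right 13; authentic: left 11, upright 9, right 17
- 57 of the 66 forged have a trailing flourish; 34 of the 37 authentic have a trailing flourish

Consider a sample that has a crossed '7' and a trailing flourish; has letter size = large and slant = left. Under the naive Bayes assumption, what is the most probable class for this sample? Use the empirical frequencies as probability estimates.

forged

forged: (66/103) × (33/66) × (53/66) × (30/66) × (57/66) ≈ 0.100999
authentic: (37/103) × (18/37) × (18/37) × (11/37) × (34/37) ≈ 0.023226
Highest score → forged.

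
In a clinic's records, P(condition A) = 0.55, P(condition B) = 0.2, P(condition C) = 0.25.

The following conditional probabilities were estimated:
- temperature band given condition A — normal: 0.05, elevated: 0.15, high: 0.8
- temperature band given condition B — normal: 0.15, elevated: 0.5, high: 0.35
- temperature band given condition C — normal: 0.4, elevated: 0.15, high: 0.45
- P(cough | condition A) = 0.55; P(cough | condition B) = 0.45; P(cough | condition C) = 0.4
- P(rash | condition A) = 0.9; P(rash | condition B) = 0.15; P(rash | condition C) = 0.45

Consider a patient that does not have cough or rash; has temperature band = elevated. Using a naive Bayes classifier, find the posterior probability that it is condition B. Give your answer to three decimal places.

condition A: 0.55 × 0.15 × (1−0.55) × (1−0.9) = 0.0037125
condition B: 0.2 × 0.5 × (1−0.45) × (1−0.15) = 0.04675
condition C: 0.25 × 0.15 × (1−0.4) × (1−0.45) = 0.012375
P(condition B | x) = 0.04675 / 0.0628375 ≈ 0.744

0.744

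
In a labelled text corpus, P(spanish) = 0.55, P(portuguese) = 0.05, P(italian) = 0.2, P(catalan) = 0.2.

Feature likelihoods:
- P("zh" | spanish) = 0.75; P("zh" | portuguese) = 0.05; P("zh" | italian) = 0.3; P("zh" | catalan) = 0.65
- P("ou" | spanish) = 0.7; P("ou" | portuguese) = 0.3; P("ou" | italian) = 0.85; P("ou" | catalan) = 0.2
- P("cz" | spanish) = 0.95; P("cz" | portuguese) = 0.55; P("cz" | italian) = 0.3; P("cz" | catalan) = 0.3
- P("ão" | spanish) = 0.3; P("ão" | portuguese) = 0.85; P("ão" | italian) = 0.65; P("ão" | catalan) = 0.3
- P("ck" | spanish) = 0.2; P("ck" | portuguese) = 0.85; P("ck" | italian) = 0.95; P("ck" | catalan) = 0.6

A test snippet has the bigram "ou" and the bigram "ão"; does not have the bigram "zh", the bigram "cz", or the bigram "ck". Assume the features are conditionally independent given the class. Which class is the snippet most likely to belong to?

italian

spanish: 0.55 × (1−0.75) × 0.7 × (1−0.95) × 0.3 × (1−0.2) = 0.001155
portuguese: 0.05 × (1−0.05) × 0.3 × (1−0.55) × 0.85 × (1−0.85) = 0.00081759375
italian: 0.2 × (1−0.3) × 0.85 × (1−0.3) × 0.65 × (1−0.95) = 0.00270725
catalan: 0.2 × (1−0.65) × 0.2 × (1−0.3) × 0.3 × (1−0.6) = 0.001176
Highest score → italian.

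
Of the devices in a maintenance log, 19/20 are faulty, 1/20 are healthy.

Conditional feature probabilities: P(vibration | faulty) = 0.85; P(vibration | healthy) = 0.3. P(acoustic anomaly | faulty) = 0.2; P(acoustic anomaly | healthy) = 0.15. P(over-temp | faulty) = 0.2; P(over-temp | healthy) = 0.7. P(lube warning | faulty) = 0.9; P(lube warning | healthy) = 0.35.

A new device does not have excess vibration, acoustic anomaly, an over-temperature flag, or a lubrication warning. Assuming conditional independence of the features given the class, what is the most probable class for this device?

faulty: 0.95 × (1−0.85) × (1−0.2) × (1−0.2) × (1−0.9) = 0.00912
healthy: 0.05 × (1−0.3) × (1−0.15) × (1−0.7) × (1−0.35) = 0.00580125
Highest score → faulty.

faulty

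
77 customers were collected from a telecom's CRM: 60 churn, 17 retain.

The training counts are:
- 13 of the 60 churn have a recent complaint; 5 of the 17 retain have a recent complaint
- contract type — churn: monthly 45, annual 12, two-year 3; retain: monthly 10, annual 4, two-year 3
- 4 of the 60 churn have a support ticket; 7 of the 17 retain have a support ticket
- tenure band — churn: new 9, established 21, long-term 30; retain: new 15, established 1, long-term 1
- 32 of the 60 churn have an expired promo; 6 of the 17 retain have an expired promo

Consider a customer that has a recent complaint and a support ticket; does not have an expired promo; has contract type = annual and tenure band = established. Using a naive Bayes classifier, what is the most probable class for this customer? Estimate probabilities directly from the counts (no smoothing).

churn

churn: (60/77) × (13/60) × (12/60) × (4/60) × (21/60) × (28/60) ≈ 0.000367677
retain: (17/77) × (5/17) × (4/17) × (7/17) × (1/17) × (11/17) ≈ 0.000239461
Highest score → churn.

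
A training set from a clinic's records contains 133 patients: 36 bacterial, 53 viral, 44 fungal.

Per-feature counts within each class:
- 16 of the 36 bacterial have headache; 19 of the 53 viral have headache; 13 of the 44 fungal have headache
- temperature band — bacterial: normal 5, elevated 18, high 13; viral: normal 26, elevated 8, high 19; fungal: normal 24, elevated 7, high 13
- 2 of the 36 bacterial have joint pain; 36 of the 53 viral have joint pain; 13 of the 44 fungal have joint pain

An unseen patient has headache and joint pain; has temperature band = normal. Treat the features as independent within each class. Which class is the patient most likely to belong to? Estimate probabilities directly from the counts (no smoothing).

bacterial: (36/133) × (16/36) × (5/36) × (2/36) ≈ 0.000928247
viral: (53/133) × (19/53) × (26/53) × (36/53) ≈ 0.0476021
fungal: (44/133) × (13/44) × (24/44) × (13/44) ≈ 0.0157522
Highest score → viral.

viral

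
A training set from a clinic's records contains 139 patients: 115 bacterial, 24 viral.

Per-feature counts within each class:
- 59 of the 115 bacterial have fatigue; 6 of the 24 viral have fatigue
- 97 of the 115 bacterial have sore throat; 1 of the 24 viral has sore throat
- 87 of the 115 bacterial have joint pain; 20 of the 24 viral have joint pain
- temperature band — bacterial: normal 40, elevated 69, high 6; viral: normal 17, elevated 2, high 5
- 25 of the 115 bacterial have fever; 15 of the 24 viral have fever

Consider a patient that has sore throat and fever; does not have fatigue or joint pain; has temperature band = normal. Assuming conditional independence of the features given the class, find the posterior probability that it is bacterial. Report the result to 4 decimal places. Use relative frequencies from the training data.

bacterial: (115/139) × (56/115) × (97/115) × (28/115) × (40/115) × (25/115) ≈ 0.00625621
viral: (24/139) × (18/24) × (1/24) × (4/24) × (17/24) × (15/24) ≈ 0.000398119
P(bacterial | x) = 0.00625621 / 0.006654329 ≈ 0.9402

0.9402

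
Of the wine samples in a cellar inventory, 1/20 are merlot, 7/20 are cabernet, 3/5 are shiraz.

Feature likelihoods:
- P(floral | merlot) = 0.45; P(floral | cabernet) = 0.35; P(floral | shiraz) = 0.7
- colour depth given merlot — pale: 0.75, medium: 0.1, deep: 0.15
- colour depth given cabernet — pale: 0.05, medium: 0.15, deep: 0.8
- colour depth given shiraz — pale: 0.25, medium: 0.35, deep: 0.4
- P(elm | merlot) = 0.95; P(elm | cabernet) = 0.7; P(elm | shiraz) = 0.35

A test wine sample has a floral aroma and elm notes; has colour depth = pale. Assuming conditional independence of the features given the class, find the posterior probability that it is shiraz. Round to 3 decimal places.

merlot: 0.05 × 0.45 × 0.75 × 0.95 = 0.01603125
cabernet: 0.35 × 0.35 × 0.05 × 0.7 = 0.0042875
shiraz: 0.6 × 0.7 × 0.25 × 0.35 = 0.03675
P(shiraz | x) = 0.03675 / 0.05706875 ≈ 0.644

0.644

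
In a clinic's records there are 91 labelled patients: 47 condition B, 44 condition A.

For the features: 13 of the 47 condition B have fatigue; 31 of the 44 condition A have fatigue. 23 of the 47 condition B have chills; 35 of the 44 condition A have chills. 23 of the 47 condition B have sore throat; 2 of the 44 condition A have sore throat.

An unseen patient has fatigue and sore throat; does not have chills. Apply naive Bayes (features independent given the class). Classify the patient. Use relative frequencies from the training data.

condition B: (47/91) × (13/47) × (24/47) × (23/47) ≈ 0.0356981
condition A: (44/91) × (31/44) × (9/44) × (2/44) ≈ 0.00316729
Highest score → condition B.

condition B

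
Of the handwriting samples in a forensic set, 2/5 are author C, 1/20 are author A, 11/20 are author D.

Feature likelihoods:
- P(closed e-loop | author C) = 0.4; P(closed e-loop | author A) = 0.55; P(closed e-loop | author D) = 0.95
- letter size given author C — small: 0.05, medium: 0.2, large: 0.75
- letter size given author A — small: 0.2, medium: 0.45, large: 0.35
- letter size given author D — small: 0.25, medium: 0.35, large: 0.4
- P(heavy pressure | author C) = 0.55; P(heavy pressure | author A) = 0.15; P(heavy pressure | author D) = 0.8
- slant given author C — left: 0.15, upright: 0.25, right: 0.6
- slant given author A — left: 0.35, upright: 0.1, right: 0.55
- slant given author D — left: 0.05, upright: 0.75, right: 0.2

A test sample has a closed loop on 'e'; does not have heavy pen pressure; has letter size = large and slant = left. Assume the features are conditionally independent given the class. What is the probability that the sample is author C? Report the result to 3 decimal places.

0.621

author C: 0.4 × 0.4 × 0.75 × (1−0.55) × 0.15 = 0.0081
author A: 0.05 × 0.55 × 0.35 × (1−0.15) × 0.35 = 0.0028634375
author D: 0.55 × 0.95 × 0.4 × (1−0.8) × 0.05 = 0.00209
P(author C | x) = 0.0081 / 0.0130534375 ≈ 0.621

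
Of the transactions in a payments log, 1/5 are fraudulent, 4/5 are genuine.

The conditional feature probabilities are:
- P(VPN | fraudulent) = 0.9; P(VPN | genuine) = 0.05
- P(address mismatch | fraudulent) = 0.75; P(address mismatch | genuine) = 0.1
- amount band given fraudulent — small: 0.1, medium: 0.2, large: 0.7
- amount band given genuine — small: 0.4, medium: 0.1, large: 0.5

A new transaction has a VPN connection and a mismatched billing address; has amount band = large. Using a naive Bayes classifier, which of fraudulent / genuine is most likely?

fraudulent

fraudulent: 0.2 × 0.9 × 0.75 × 0.7 = 0.0945
genuine: 0.8 × 0.05 × 0.1 × 0.5 = 0.002
Highest score → fraudulent.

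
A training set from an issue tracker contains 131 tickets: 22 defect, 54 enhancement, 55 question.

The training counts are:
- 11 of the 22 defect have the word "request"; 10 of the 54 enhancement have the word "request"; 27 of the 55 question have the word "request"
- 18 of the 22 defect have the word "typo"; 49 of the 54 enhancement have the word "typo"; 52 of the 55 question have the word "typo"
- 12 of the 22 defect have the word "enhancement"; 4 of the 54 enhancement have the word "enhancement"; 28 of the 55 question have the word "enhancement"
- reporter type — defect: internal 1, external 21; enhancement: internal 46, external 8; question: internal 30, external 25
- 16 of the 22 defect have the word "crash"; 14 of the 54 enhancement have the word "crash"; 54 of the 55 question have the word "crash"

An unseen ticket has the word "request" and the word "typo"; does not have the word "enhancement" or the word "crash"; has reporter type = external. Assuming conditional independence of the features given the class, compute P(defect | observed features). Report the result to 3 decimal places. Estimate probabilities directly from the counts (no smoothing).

0.509

defect: (22/131) × (11/22) × (18/22) × (10/22) × (21/22) × (6/22) ≈ 0.00812968
enhancement: (54/131) × (10/54) × (49/54) × (50/54) × (8/54) × (40/54) ≈ 0.00703833
question: (55/131) × (27/55) × (52/55) × (27/55) × (25/55) × (1/55) ≈ 0.000790585
P(defect | x) = 0.00812968 / 0.015958595 ≈ 0.509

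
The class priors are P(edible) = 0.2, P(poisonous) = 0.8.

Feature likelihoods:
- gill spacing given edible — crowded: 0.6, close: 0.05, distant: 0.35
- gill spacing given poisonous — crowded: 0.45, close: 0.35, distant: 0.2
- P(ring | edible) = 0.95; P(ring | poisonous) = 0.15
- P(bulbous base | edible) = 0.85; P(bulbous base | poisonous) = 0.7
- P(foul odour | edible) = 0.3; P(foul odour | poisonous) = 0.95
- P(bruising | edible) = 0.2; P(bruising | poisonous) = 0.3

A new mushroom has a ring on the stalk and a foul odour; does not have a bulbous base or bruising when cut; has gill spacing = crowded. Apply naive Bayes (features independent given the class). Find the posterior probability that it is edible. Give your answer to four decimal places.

edible: 0.2 × 0.6 × 0.95 × (1−0.85) × 0.3 × (1−0.2) = 0.004104
poisonous: 0.8 × 0.45 × 0.15 × (1−0.7) × 0.95 × (1−0.3) = 0.010773
P(edible | x) = 0.004104 / 0.014877 ≈ 0.2759

0.2759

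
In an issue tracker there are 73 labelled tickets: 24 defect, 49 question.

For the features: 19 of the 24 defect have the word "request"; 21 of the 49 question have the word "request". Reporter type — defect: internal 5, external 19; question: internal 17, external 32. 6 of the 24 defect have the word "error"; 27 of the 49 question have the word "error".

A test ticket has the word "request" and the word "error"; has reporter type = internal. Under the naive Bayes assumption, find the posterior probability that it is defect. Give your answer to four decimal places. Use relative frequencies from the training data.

0.1978

defect: (24/73) × (19/24) × (5/24) × (6/24) ≈ 0.0135559
question: (49/73) × (21/49) × (17/49) × (27/49) ≈ 0.0549942
P(defect | x) = 0.0135559 / 0.0685501 ≈ 0.1978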